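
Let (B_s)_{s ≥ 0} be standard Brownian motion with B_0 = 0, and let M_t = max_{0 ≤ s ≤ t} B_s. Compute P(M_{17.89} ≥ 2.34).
P(M_{17.89} ≥ 2.34) = 2·P(B_{17.89} ≥ 2.34) = 2(1 − Φ(2.34/√17.89)) ≈ 0.5801

By the reflection principle for Brownian motion, P(M_t ≥ a) = 2 · P(B_t ≥ a) for a ≥ 0. Since B_t ~ N(0, t), P(B_t ≥ 2.34) = 1 − Φ(2.34/√t) = 1 − Φ(2.34/√17.89) = 1 − Φ(0.5532). So
  P(M_{17.89} ≥ 2.34) = 2(1 − Φ(0.5532)) ≈ 0.5801.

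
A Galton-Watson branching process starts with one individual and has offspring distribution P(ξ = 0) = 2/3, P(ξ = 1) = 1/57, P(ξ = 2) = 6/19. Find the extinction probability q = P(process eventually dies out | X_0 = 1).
q = 1

Mean offspring μ = 0·2/3 + 1·1/57 + 2·6/19 = 37/57 ≤ 1. For μ ≤ 1 with offspring not concentrated at 1, the Galton-Watson process goes extinct almost surely, so q = 1.
(Algebraic check: The pgf is f(s) = 2/3 + 1/57·s + 6/19·s². The extinction probability q is the smallest fixed point of f in [0, 1]. Setting s = f(s):
  6/19·s² + (1/57 − 1)·s + 2/3 = 0
  6/19·s² − (2/3 + 6/19)·s + 2/3 = 0
which factors as (s − 1)·(6/19·s − 2/3) = 0, giving roots s = 1 and s = (2/3)/(6/19) = 19/9. Since 19/9 ≥ 1, the smallest root in [0, 1] is s = 1.)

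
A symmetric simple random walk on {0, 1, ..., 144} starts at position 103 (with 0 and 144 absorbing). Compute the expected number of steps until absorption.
E[τ | X_0 = 103] = 4223

Let v_k = E[τ | X_0 = k]. Boundary: v_0 = v_144 = 0. Recurrence: v_k = 1 + (v_{k-1} + v_{k+1})/2 for 1 ≤ k ≤ 143. The particular solution to v_k − (v_{k-1} + v_{k+1})/2 = 1 is v_k = −k^2. Adding homogeneous solution A + B k and matching boundaries gives v_k = k (144 − k). Substituting k = 103: v_103 = 103 · 41 = 4223.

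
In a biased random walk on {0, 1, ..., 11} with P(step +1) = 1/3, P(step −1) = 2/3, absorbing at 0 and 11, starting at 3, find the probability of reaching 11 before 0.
P(hit 11 before 0) = (1 − (2)^3) / (1 − (2)^11) = 7/2047

Let u_k denote P(reach 11 before 0 | start at k). Boundary: u_0 = 0, u_11 = 1. Recurrence: u_k = 1/3·u_{k+1} + 2/3·u_{k-1} for 1 ≤ k ≤ 10. Try u_k = A + B·r^k with r = q/p = (2/3)/(1/3) = 2. Substitution satisfies the recurrence; boundary conditions give:
  u_k = (1 − r^k) / (1 − r^N) = (1 − (2)^3) / (1 − (2)^11) = 7/2047.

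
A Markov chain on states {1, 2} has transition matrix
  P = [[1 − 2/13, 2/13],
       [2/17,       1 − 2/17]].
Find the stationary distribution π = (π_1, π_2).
π_1 = 13/30, π_2 = 17/30

Solve πP = π with π_1 + π_2 = 1. From πP = π: π_1 · (1 − 2/13) + π_2 · 2/17 = π_1 ⇒ π_2 · 2/17 = π_1 · 2/13 ⇒ π_2/π_1 = (2/13)/(2/17) = 17/13. Together with π_1 + π_2 = 1:
  π_1 = (2/17)/(2/13 + 2/17) = (2/17)/(60/221) = 13/30,
  π_2 = (2/13)/(2/13 + 2/17) = (2/13)/(60/221) = 17/30.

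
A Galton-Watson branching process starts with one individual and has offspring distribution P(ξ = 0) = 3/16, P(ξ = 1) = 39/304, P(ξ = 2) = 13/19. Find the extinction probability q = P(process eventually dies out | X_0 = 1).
q = 57/208

The pgf is f(s) = 3/16 + 39/304·s + 13/19·s². The extinction probability q is the smallest fixed point of f in [0, 1]. Setting s = f(s):
  13/19·s² + (39/304 − 1)·s + 3/16 = 0
  13/19·s² − (3/16 + 13/19)·s + 3/16 = 0
which factors as (s − 1)·(13/19·s − 3/16) = 0, giving roots s = 1 and s = (3/16)/(13/19) = 57/208.
Mean offspring μ = 39/304 + 2·13/19 = 455/304 > 1 (supercritical), so q < 1. The extinction probability is the smaller root: q = (3/16)/(13/19) = 57/208.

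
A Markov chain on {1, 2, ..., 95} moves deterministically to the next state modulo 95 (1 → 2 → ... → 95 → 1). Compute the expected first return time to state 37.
E[T_37 | X_0 = 37] = 95

The chain cycles deterministically, so starting at state 37 it returns in exactly 95 steps. Equivalently, the stationary distribution is uniform π_j = 1/95 for every state j, so by Kac's formula E[T_37] = 1/π_37 = 95.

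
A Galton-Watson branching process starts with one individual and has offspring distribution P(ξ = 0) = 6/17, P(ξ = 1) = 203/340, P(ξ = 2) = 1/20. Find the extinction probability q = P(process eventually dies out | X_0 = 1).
q = 1

Mean offspring μ = 0·6/17 + 1·203/340 + 2·1/20 = 237/340 ≤ 1. For μ ≤ 1 with offspring not concentrated at 1, the Galton-Watson process goes extinct almost surely, so q = 1.
(Algebraic check: The pgf is f(s) = 6/17 + 203/340·s + 1/20·s². The extinction probability q is the smallest fixed point of f in [0, 1]. Setting s = f(s):
  1/20·s² + (203/340 − 1)·s + 6/17 = 0
  1/20·s² − (6/17 + 1/20)·s + 6/17 = 0
which factors as (s − 1)·(1/20·s − 6/17) = 0, giving roots s = 1 and s = (6/17)/(1/20) = 120/17. Since 120/17 ≥ 1, the smallest root in [0, 1] is s = 1.)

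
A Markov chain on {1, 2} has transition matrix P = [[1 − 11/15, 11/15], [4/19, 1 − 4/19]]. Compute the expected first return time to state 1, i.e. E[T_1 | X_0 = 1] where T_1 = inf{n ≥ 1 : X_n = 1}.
E[T_1 | X_0 = 1] = 1/π_1 = 269/60

For an irreducible recurrent Markov chain with stationary distribution π, E[T_i | X_0 = i] = 1/π_i (Kac's formula). Here π_1 = (4/19)/(11/15 + 4/19) = (4/19)/(269/285) = 60/269, so E[T_1 | X_0 = 1] = 1/π_1 = (11/15 + 4/19)/(4/19) = (269/285)/(4/19) = 269/60.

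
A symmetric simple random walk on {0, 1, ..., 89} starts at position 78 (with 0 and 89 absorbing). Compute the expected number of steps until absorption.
E[τ | X_0 = 78] = 858

Let v_k = E[τ | X_0 = k]. Boundary: v_0 = v_89 = 0. Recurrence: v_k = 1 + (v_{k-1} + v_{k+1})/2 for 1 ≤ k ≤ 88. The particular solution to v_k − (v_{k-1} + v_{k+1})/2 = 1 is v_k = −k^2. Adding homogeneous solution A + B k and matching boundaries gives v_k = k (89 − k). Substituting k = 78: v_78 = 78 · 11 = 858.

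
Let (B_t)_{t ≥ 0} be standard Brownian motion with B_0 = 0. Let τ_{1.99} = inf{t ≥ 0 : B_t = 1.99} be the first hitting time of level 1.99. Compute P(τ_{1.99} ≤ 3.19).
P(τ_{1.99} ≤ 3.19) = 2(1 − Φ(1.99/√3.19)) = 2(1 − Φ(1.1142)) ≈ 0.2652

By the reflection principle for standard BM, P(τ_b ≤ t) = 2 · P(B_t ≥ b). Since B_t ~ N(0, t), P(B_t ≥ 1.99) = 1 − Φ(1.99/√t) = 1 − Φ(1.99/√3.19) = 1 − Φ(1.1142) ≈ 0.13260. Doubling: P(τ_{1.99} ≤ 3.19) ≈ 2 · 0.13260 = 0.26520 ≈ 0.2652.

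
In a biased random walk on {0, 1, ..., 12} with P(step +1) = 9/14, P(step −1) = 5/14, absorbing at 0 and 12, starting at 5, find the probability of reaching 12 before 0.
P(hit 12 before 0) = (1 − (5/9)^5) / (1 − (5/9)^12) = 66870689589/70546348964

Let u_k denote P(reach 12 before 0 | start at k). Boundary: u_0 = 0, u_12 = 1. Recurrence: u_k = 9/14·u_{k+1} + 5/14·u_{k-1} for 1 ≤ k ≤ 11. Try u_k = A + B·r^k with r = q/p = (5/14)/(9/14) = 5/9. Substitution satisfies the recurrence; boundary conditions give:
  u_k = (1 − r^k) / (1 − r^N) = (1 − (5/9)^5) / (1 − (5/9)^12) = 66870689589/70546348964.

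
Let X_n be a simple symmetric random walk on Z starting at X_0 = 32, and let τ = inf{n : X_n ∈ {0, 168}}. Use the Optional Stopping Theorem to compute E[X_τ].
E[X_τ] = 32

X_n is a martingale and τ is a bounded-mean stopping time (indeed τ is finite a.s. with bounded expectation since the walk is in a bounded region). By the OST, E[X_τ] = E[X_0] = 32. Equivalently: E[X_τ] = 168 · P(hit 168 first) + 0 · P(hit 0 first) = 168 · (32/168) = 32.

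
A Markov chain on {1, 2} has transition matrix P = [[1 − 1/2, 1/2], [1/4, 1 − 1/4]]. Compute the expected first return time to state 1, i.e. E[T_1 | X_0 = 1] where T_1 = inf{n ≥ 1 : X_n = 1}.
E[T_1 | X_0 = 1] = 1/π_1 = 3

For an irreducible recurrent Markov chain with stationary distribution π, E[T_i | X_0 = i] = 1/π_i (Kac's formula). Here π_1 = (1/4)/(1/2 + 1/4) = (1/4)/(3/4) = 1/3, so E[T_1 | X_0 = 1] = 1/π_1 = (1/2 + 1/4)/(1/4) = (3/4)/(1/4) = 3.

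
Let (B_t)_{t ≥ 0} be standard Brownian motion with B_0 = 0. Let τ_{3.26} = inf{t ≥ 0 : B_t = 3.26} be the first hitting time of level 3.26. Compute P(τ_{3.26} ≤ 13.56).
P(τ_{3.26} ≤ 13.56) = 2(1 − Φ(3.26/√13.56)) = 2(1 − Φ(0.8853)) ≈ 0.3760

By the reflection principle for standard BM, P(τ_b ≤ t) = 2 · P(B_t ≥ b). Since B_t ~ N(0, t), P(B_t ≥ 3.26) = 1 − Φ(3.26/√t) = 1 − Φ(3.26/√13.56) = 1 − Φ(0.8853) ≈ 0.18800. Doubling: P(τ_{3.26} ≤ 13.56) ≈ 2 · 0.18800 = 0.37600 ≈ 0.3760.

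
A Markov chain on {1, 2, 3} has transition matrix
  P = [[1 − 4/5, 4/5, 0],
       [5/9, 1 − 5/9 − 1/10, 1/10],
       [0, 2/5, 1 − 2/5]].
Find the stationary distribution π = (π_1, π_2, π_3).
π = (5/14, 18/35, 9/70)

This is a birth-death chain on three states, which satisfies detailed balance: π_1 · P_{12} = π_2 · P_{21} and π_2 · P_{23} = π_3 · P_{32}.
From π_1 · 4/5 = π_2 · 5/9: π_2/π_1 = (4/5)/(5/9) = 36/25.
From π_2 · 1/10 = π_3 · 2/5: π_3/π_2 = (1/10)/(2/5) = 1/4.
Take π_1 proportional to 1; then unnormalized π = (1, 36/25, 9/25). Normalize by dividing by the sum 14/5:
  π = (5/14, 18/35, 9/70).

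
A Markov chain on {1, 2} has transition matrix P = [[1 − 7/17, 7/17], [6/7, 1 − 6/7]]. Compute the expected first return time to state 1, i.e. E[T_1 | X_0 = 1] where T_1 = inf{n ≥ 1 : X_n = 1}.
E[T_1 | X_0 = 1] = 1/π_1 = 151/102

For an irreducible recurrent Markov chain with stationary distribution π, E[T_i | X_0 = i] = 1/π_i (Kac's formula). Here π_1 = (6/7)/(7/17 + 6/7) = (6/7)/(151/119) = 102/151, so E[T_1 | X_0 = 1] = 1/π_1 = (7/17 + 6/7)/(6/7) = (151/119)/(6/7) = 151/102.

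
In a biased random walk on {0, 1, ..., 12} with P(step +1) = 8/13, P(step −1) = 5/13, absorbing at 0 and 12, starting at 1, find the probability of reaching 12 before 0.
P(hit 12 before 0) = (1 − (5/8)^1) / (1 − (5/8)^12) = 8589934592/22825112037

Let u_k denote P(reach 12 before 0 | start at k). Boundary: u_0 = 0, u_12 = 1. Recurrence: u_k = 8/13·u_{k+1} + 5/13·u_{k-1} for 1 ≤ k ≤ 11. Try u_k = A + B·r^k with r = q/p = (5/13)/(8/13) = 5/8. Substitution satisfies the recurrence; boundary conditions give:
  u_k = (1 − r^k) / (1 − r^N) = (1 − (5/8)^1) / (1 − (5/8)^12) = 8589934592/22825112037.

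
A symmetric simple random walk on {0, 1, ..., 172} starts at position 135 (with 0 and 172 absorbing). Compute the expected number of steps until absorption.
E[τ | X_0 = 135] = 4995

Let v_k = E[τ | X_0 = k]. Boundary: v_0 = v_172 = 0. Recurrence: v_k = 1 + (v_{k-1} + v_{k+1})/2 for 1 ≤ k ≤ 171. The particular solution to v_k − (v_{k-1} + v_{k+1})/2 = 1 is v_k = −k^2. Adding homogeneous solution A + B k and matching boundaries gives v_k = k (172 − k). Substituting k = 135: v_135 = 135 · 37 = 4995.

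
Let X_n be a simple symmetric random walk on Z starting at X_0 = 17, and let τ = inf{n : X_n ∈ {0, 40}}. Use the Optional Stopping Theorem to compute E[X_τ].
E[X_τ] = 17

X_n is a martingale and τ is a bounded-mean stopping time (indeed τ is finite a.s. with bounded expectation since the walk is in a bounded region). By the OST, E[X_τ] = E[X_0] = 17. Equivalently: E[X_τ] = 40 · P(hit 40 first) + 0 · P(hit 0 first) = 40 · (17/40) = 17.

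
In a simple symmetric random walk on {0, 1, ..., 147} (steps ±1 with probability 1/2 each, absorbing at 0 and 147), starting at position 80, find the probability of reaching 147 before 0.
P(hit 147 before 0) = 80/147

Let u_k = P(hit 147 before 0 | start at k). Then u_0 = 0, u_147 = 1, and u_k = u_{k-1}/2 + u_{k+1}/2 for 1 ≤ k ≤ 146. This harmonic recurrence is solved by u_k = k/147, giving u_80 = 80/147.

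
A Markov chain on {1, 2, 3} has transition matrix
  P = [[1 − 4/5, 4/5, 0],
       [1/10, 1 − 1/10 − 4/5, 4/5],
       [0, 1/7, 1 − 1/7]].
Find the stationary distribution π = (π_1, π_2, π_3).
π = (5/269, 40/269, 224/269)

This is a birth-death chain on three states, which satisfies detailed balance: π_1 · P_{12} = π_2 · P_{21} and π_2 · P_{23} = π_3 · P_{32}.
From π_1 · 4/5 = π_2 · 1/10: π_2/π_1 = (4/5)/(1/10) = 8.
From π_2 · 4/5 = π_3 · 1/7: π_3/π_2 = (4/5)/(1/7) = 28/5.
Take π_1 proportional to 1; then unnormalized π = (1, 8, 224/5). Normalize by dividing by the sum 269/5:
  π = (5/269, 40/269, 224/269).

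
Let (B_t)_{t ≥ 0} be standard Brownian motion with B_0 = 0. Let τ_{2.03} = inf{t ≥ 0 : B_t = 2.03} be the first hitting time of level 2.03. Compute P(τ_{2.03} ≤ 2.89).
P(τ_{2.03} ≤ 2.89) = 2(1 − Φ(2.03/√2.89)) = 2(1 − Φ(1.1941)) ≈ 0.2324

By the reflection principle for standard BM, P(τ_b ≤ t) = 2 · P(B_t ≥ b). Since B_t ~ N(0, t), P(B_t ≥ 2.03) = 1 − Φ(2.03/√t) = 1 − Φ(2.03/√2.89) = 1 − Φ(1.1941) ≈ 0.11622. Doubling: P(τ_{2.03} ≤ 2.89) ≈ 2 · 0.11622 = 0.23244 ≈ 0.2324.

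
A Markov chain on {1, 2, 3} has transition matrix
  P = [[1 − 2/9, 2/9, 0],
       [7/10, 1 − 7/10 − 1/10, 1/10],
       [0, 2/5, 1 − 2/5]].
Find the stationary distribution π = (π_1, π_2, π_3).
π = (63/88, 5/22, 5/88)

This is a birth-death chain on three states, which satisfies detailed balance: π_1 · P_{12} = π_2 · P_{21} and π_2 · P_{23} = π_3 · P_{32}.
From π_1 · 2/9 = π_2 · 7/10: π_2/π_1 = (2/9)/(7/10) = 20/63.
From π_2 · 1/10 = π_3 · 2/5: π_3/π_2 = (1/10)/(2/5) = 1/4.
Take π_1 proportional to 1; then unnormalized π = (1, 20/63, 5/63). Normalize by dividing by the sum 88/63:
  π = (63/88, 5/22, 5/88).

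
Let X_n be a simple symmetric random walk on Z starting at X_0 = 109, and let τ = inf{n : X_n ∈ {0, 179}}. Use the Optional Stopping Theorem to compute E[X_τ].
E[X_τ] = 109

X_n is a martingale and τ is a bounded-mean stopping time (indeed τ is finite a.s. with bounded expectation since the walk is in a bounded region). By the OST, E[X_τ] = E[X_0] = 109. Equivalently: E[X_τ] = 179 · P(hit 179 first) + 0 · P(hit 0 first) = 179 · (109/179) = 109.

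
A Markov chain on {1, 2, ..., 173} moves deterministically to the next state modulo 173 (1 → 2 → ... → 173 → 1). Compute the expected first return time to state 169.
E[T_169 | X_0 = 169] = 173

The chain cycles deterministically, so starting at state 169 it returns in exactly 173 steps. Equivalently, the stationary distribution is uniform π_j = 1/173 for every state j, so by Kac's formula E[T_169] = 1/π_169 = 173.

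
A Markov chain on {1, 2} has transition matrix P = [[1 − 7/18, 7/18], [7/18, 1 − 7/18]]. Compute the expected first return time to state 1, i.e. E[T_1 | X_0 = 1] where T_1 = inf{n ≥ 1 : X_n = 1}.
E[T_1 | X_0 = 1] = 1/π_1 = 2

For an irreducible recurrent Markov chain with stationary distribution π, E[T_i | X_0 = i] = 1/π_i (Kac's formula). Here π_1 = (7/18)/(7/18 + 7/18) = (7/18)/(7/9) = 1/2, so E[T_1 | X_0 = 1] = 1/π_1 = (7/18 + 7/18)/(7/18) = (7/9)/(7/18) = 2.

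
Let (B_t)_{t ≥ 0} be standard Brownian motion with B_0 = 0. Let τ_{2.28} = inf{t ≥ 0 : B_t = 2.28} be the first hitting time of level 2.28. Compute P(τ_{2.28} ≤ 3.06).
P(τ_{2.28} ≤ 3.06) = 2(1 − Φ(2.28/√3.06)) = 2(1 − Φ(1.3034)) ≈ 0.1924

By the reflection principle for standard BM, P(τ_b ≤ t) = 2 · P(B_t ≥ b). Since B_t ~ N(0, t), P(B_t ≥ 2.28) = 1 − Φ(2.28/√t) = 1 − Φ(2.28/√3.06) = 1 − Φ(1.3034) ≈ 0.09622. Doubling: P(τ_{2.28} ≤ 3.06) ≈ 2 · 0.09622 = 0.19244 ≈ 0.1924.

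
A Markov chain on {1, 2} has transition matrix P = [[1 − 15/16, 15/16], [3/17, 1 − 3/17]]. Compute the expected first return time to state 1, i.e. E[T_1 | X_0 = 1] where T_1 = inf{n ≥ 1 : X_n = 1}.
E[T_1 | X_0 = 1] = 1/π_1 = 101/16

For an irreducible recurrent Markov chain with stationary distribution π, E[T_i | X_0 = i] = 1/π_i (Kac's formula). Here π_1 = (3/17)/(15/16 + 3/17) = (3/17)/(303/272) = 16/101, so E[T_1 | X_0 = 1] = 1/π_1 = (15/16 + 3/17)/(3/17) = (303/272)/(3/17) = 101/16.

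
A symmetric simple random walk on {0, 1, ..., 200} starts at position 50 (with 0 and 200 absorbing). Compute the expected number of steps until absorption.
E[τ | X_0 = 50] = 7500

Let v_k = E[τ | X_0 = k]. Boundary: v_0 = v_200 = 0. Recurrence: v_k = 1 + (v_{k-1} + v_{k+1})/2 for 1 ≤ k ≤ 199. The particular solution to v_k − (v_{k-1} + v_{k+1})/2 = 1 is v_k = −k^2. Adding homogeneous solution A + B k and matching boundaries gives v_k = k (200 − k). Substituting k = 50: v_50 = 50 · 150 = 7500.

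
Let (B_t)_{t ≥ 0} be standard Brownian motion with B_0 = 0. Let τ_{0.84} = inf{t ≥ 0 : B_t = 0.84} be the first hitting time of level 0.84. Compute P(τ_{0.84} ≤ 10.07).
P(τ_{0.84} ≤ 10.07) = 2(1 − Φ(0.84/√10.07)) = 2(1 − Φ(0.2647)) ≈ 0.7912

By the reflection principle for standard BM, P(τ_b ≤ t) = 2 · P(B_t ≥ b). Since B_t ~ N(0, t), P(B_t ≥ 0.84) = 1 − Φ(0.84/√t) = 1 − Φ(0.84/√10.07) = 1 − Φ(0.2647) ≈ 0.39562. Doubling: P(τ_{0.84} ≤ 10.07) ≈ 2 · 0.39562 = 0.79124 ≈ 0.7912.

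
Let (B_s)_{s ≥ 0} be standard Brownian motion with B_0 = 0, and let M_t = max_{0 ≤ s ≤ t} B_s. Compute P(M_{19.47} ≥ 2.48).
P(M_{19.47} ≥ 2.48) = 2·P(B_{19.47} ≥ 2.48) = 2(1 − Φ(2.48/√19.47)) ≈ 0.5741

By the reflection principle for Brownian motion, P(M_t ≥ a) = 2 · P(B_t ≥ a) for a ≥ 0. Since B_t ~ N(0, t), P(B_t ≥ 2.48) = 1 − Φ(2.48/√t) = 1 − Φ(2.48/√19.47) = 1 − Φ(0.5620). So
  P(M_{19.47} ≥ 2.48) = 2(1 − Φ(0.5620)) ≈ 0.5741.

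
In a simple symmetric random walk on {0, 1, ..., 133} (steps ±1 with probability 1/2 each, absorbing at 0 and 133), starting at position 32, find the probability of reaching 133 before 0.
P(hit 133 before 0) = 32/133

Let u_k = P(hit 133 before 0 | start at k). Then u_0 = 0, u_133 = 1, and u_k = u_{k-1}/2 + u_{k+1}/2 for 1 ≤ k ≤ 132. This harmonic recurrence is solved by u_k = k/133, giving u_32 = 32/133.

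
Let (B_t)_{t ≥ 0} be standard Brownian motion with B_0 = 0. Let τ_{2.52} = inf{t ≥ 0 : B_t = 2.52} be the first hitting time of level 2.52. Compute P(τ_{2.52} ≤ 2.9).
P(τ_{2.52} ≤ 2.9) = 2(1 − Φ(2.52/√2.9)) = 2(1 − Φ(1.4798)) ≈ 0.1389

By the reflection principle for standard BM, P(τ_b ≤ t) = 2 · P(B_t ≥ b). Since B_t ~ N(0, t), P(B_t ≥ 2.52) = 1 − Φ(2.52/√t) = 1 − Φ(2.52/√2.9) = 1 − Φ(1.4798) ≈ 0.06946. Doubling: P(τ_{2.52} ≤ 2.9) ≈ 2 · 0.06946 = 0.13892 ≈ 0.1389.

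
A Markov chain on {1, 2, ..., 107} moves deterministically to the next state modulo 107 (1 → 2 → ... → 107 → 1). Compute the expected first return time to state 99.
E[T_99 | X_0 = 99] = 107

The chain cycles deterministically, so starting at state 99 it returns in exactly 107 steps. Equivalently, the stationary distribution is uniform π_j = 1/107 for every state j, so by Kac's formula E[T_99] = 1/π_99 = 107.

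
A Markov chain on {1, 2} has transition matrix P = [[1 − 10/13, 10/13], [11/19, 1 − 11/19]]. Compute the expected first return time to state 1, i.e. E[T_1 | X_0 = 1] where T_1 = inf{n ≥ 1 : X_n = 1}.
E[T_1 | X_0 = 1] = 1/π_1 = 333/143

For an irreducible recurrent Markov chain with stationary distribution π, E[T_i | X_0 = i] = 1/π_i (Kac's formula). Here π_1 = (11/19)/(10/13 + 11/19) = (11/19)/(333/247) = 143/333, so E[T_1 | X_0 = 1] = 1/π_1 = (10/13 + 11/19)/(11/19) = (333/247)/(11/19) = 333/143.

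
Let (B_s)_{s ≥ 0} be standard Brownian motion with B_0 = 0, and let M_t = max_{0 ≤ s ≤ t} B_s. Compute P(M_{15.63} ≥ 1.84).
P(M_{15.63} ≥ 1.84) = 2·P(B_{15.63} ≥ 1.84) = 2(1 − Φ(1.84/√15.63)) ≈ 0.6416

By the reflection principle for Brownian motion, P(M_t ≥ a) = 2 · P(B_t ≥ a) for a ≥ 0. Since B_t ~ N(0, t), P(B_t ≥ 1.84) = 1 − Φ(1.84/√t) = 1 − Φ(1.84/√15.63) = 1 − Φ(0.4654). So
  P(M_{15.63} ≥ 1.84) = 2(1 − Φ(0.4654)) ≈ 0.6416.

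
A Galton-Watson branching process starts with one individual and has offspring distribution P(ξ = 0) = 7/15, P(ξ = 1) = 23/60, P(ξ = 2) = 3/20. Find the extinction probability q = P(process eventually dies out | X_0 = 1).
q = 1

Mean offspring μ = 0·7/15 + 1·23/60 + 2·3/20 = 41/60 ≤ 1. For μ ≤ 1 with offspring not concentrated at 1, the Galton-Watson process goes extinct almost surely, so q = 1.
(Algebraic check: The pgf is f(s) = 7/15 + 23/60·s + 3/20·s². The extinction probability q is the smallest fixed point of f in [0, 1]. Setting s = f(s):
  3/20·s² + (23/60 − 1)·s + 7/15 = 0
  3/20·s² − (7/15 + 3/20)·s + 7/15 = 0
which factors as (s − 1)·(3/20·s − 7/15) = 0, giving roots s = 1 and s = (7/15)/(3/20) = 28/9. Since 28/9 ≥ 1, the smallest root in [0, 1] is s = 1.)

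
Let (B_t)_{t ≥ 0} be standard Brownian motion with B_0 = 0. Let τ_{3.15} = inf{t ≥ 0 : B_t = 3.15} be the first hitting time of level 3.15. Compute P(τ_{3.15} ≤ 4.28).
P(τ_{3.15} ≤ 4.28) = 2(1 − Φ(3.15/√4.28)) = 2(1 − Φ(1.5226)) ≈ 0.1279

By the reflection principle for standard BM, P(τ_b ≤ t) = 2 · P(B_t ≥ b). Since B_t ~ N(0, t), P(B_t ≥ 3.15) = 1 − Φ(3.15/√t) = 1 − Φ(3.15/√4.28) = 1 − Φ(1.5226) ≈ 0.06393. Doubling: P(τ_{3.15} ≤ 4.28) ≈ 2 · 0.06393 = 0.12786 ≈ 0.1279.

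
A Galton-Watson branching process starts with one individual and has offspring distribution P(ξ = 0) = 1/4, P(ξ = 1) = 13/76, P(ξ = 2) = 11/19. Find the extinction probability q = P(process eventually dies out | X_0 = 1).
q = 19/44

The pgf is f(s) = 1/4 + 13/76·s + 11/19·s². The extinction probability q is the smallest fixed point of f in [0, 1]. Setting s = f(s):
  11/19·s² + (13/76 − 1)·s + 1/4 = 0
  11/19·s² − (1/4 + 11/19)·s + 1/4 = 0
which factors as (s − 1)·(11/19·s − 1/4) = 0, giving roots s = 1 and s = (1/4)/(11/19) = 19/44.
Mean offspring μ = 13/76 + 2·11/19 = 101/76 > 1 (supercritical), so q < 1. The extinction probability is the smaller root: q = (1/4)/(11/19) = 19/44.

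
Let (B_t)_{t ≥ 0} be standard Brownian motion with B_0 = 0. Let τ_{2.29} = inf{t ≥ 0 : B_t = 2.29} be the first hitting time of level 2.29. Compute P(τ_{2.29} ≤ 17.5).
P(τ_{2.29} ≤ 17.5) = 2(1 − Φ(2.29/√17.5)) = 2(1 − Φ(0.5474)) ≈ 0.5841

By the reflection principle for standard BM, P(τ_b ≤ t) = 2 · P(B_t ≥ b). Since B_t ~ N(0, t), P(B_t ≥ 2.29) = 1 − Φ(2.29/√t) = 1 − Φ(2.29/√17.5) = 1 − Φ(0.5474) ≈ 0.29205. Doubling: P(τ_{2.29} ≤ 17.5) ≈ 2 · 0.29205 = 0.58410 ≈ 0.5841.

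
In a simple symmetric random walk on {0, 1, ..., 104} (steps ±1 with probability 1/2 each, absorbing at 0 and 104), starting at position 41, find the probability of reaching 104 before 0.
P(hit 104 before 0) = 41/104

Let u_k = P(hit 104 before 0 | start at k). Then u_0 = 0, u_104 = 1, and u_k = u_{k-1}/2 + u_{k+1}/2 for 1 ≤ k ≤ 103. This harmonic recurrence is solved by u_k = k/104, giving u_41 = 41/104.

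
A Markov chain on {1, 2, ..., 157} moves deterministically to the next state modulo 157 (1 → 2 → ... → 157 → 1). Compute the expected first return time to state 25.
E[T_25 | X_0 = 25] = 157

The chain cycles deterministically, so starting at state 25 it returns in exactly 157 steps. Equivalently, the stationary distribution is uniform π_j = 1/157 for every state j, so by Kac's formula E[T_25] = 1/π_25 = 157.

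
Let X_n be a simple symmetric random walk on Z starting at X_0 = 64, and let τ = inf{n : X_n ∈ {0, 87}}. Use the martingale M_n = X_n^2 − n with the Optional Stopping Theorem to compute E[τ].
E[τ] = 1472

M_n = X_n^2 − n is a martingale (since E[X_{n+1}^2 | F_n] = X_n^2 + 1). By OST (τ has finite mean in a bounded region), E[M_τ] = E[M_0] = X_0^2 − 0 = 64^2 = 4096. Also E[M_τ] = E[X_τ^2] − E[τ]. The walk exits at 0 or 87, with P(hit 87 first) = 64/87, so E[X_τ^2] = 87^2 · 64/87 + 0 = 5568. Thus E[τ] = E[X_τ^2] − E[M_τ] = 5568 − 4096 = 1472 = 64(87 − 64) = 1472.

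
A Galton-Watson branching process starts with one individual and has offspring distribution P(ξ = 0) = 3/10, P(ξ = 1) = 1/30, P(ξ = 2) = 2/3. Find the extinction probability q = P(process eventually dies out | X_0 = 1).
q = 9/20

The pgf is f(s) = 3/10 + 1/30·s + 2/3·s². The extinction probability q is the smallest fixed point of f in [0, 1]. Setting s = f(s):
  2/3·s² + (1/30 − 1)·s + 3/10 = 0
  2/3·s² − (3/10 + 2/3)·s + 3/10 = 0
which factors as (s − 1)·(2/3·s − 3/10) = 0, giving roots s = 1 and s = (3/10)/(2/3) = 9/20.
Mean offspring μ = 1/30 + 2·2/3 = 41/30 > 1 (supercritical), so q < 1. The extinction probability is the smaller root: q = (3/10)/(2/3) = 9/20.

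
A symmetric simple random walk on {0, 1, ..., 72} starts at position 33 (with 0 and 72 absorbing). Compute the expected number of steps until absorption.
E[τ | X_0 = 33] = 1287

Let v_k = E[τ | X_0 = k]. Boundary: v_0 = v_72 = 0. Recurrence: v_k = 1 + (v_{k-1} + v_{k+1})/2 for 1 ≤ k ≤ 71. The particular solution to v_k − (v_{k-1} + v_{k+1})/2 = 1 is v_k = −k^2. Adding homogeneous solution A + B k and matching boundaries gives v_k = k (72 − k). Substituting k = 33: v_33 = 33 · 39 = 1287.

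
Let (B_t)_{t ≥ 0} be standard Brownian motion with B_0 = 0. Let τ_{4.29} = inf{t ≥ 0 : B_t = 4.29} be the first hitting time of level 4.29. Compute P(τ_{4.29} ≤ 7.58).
P(τ_{4.29} ≤ 7.58) = 2(1 − Φ(4.29/√7.58)) = 2(1 − Φ(1.5582)) ≈ 0.1192

By the reflection principle for standard BM, P(τ_b ≤ t) = 2 · P(B_t ≥ b). Since B_t ~ N(0, t), P(B_t ≥ 4.29) = 1 − Φ(4.29/√t) = 1 − Φ(4.29/√7.58) = 1 − Φ(1.5582) ≈ 0.05959. Doubling: P(τ_{4.29} ≤ 7.58) ≈ 2 · 0.05959 = 0.11918 ≈ 0.1192.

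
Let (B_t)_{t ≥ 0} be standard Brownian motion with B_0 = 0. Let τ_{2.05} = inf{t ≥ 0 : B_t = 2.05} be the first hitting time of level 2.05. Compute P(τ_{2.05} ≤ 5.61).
P(τ_{2.05} ≤ 5.61) = 2(1 − Φ(2.05/√5.61)) = 2(1 − Φ(0.8655)) ≈ 0.3868

By the reflection principle for standard BM, P(τ_b ≤ t) = 2 · P(B_t ≥ b). Since B_t ~ N(0, t), P(B_t ≥ 2.05) = 1 − Φ(2.05/√t) = 1 − Φ(2.05/√5.61) = 1 − Φ(0.8655) ≈ 0.19338. Doubling: P(τ_{2.05} ≤ 5.61) ≈ 2 · 0.19338 = 0.38676 ≈ 0.3868.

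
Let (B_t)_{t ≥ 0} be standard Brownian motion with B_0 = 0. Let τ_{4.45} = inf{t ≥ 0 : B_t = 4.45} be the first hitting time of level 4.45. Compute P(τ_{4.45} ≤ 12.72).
P(τ_{4.45} ≤ 12.72) = 2(1 − Φ(4.45/√12.72)) = 2(1 − Φ(1.2477)) ≈ 0.2121

By the reflection principle for standard BM, P(τ_b ≤ t) = 2 · P(B_t ≥ b). Since B_t ~ N(0, t), P(B_t ≥ 4.45) = 1 − Φ(4.45/√t) = 1 − Φ(4.45/√12.72) = 1 − Φ(1.2477) ≈ 0.10607. Doubling: P(τ_{4.45} ≤ 12.72) ≈ 2 · 0.10607 = 0.21214 ≈ 0.2121.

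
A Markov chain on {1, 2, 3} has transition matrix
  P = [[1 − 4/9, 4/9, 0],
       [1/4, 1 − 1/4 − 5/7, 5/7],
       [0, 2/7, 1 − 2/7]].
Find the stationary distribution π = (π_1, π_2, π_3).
π = (9/65, 16/65, 8/13)

This is a birth-death chain on three states, which satisfies detailed balance: π_1 · P_{12} = π_2 · P_{21} and π_2 · P_{23} = π_3 · P_{32}.
From π_1 · 4/9 = π_2 · 1/4: π_2/π_1 = (4/9)/(1/4) = 16/9.
From π_2 · 5/7 = π_3 · 2/7: π_3/π_2 = (5/7)/(2/7) = 5/2.
Take π_1 proportional to 1; then unnormalized π = (1, 16/9, 40/9). Normalize by dividing by the sum 65/9:
  π = (9/65, 16/65, 8/13).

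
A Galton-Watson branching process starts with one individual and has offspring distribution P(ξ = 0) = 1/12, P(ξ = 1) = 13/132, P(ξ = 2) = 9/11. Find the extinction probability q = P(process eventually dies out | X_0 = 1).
q = 11/108

The pgf is f(s) = 1/12 + 13/132·s + 9/11·s². The extinction probability q is the smallest fixed point of f in [0, 1]. Setting s = f(s):
  9/11·s² + (13/132 − 1)·s + 1/12 = 0
  9/11·s² − (1/12 + 9/11)·s + 1/12 = 0
which factors as (s − 1)·(9/11·s − 1/12) = 0, giving roots s = 1 and s = (1/12)/(9/11) = 11/108.
Mean offspring μ = 13/132 + 2·9/11 = 229/132 > 1 (supercritical), so q < 1. The extinction probability is the smaller root: q = (1/12)/(9/11) = 11/108.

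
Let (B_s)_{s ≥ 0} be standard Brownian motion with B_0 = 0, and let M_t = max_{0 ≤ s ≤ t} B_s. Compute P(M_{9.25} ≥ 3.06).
P(M_{9.25} ≥ 3.06) = 2·P(B_{9.25} ≥ 3.06) = 2(1 − Φ(3.06/√9.25)) ≈ 0.3144

By the reflection principle for Brownian motion, P(M_t ≥ a) = 2 · P(B_t ≥ a) for a ≥ 0. Since B_t ~ N(0, t), P(B_t ≥ 3.06) = 1 − Φ(3.06/√t) = 1 − Φ(3.06/√9.25) = 1 − Φ(1.0061). So
  P(M_{9.25} ≥ 3.06) = 2(1 − Φ(1.0061)) ≈ 0.3144.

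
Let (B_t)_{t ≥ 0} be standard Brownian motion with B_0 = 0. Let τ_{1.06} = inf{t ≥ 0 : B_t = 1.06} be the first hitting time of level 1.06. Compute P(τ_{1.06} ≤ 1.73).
P(τ_{1.06} ≤ 1.73) = 2(1 − Φ(1.06/√1.73)) = 2(1 − Φ(0.8059)) ≈ 0.4203

By the reflection principle for standard BM, P(τ_b ≤ t) = 2 · P(B_t ≥ b). Since B_t ~ N(0, t), P(B_t ≥ 1.06) = 1 − Φ(1.06/√t) = 1 − Φ(1.06/√1.73) = 1 − Φ(0.8059) ≈ 0.21015. Doubling: P(τ_{1.06} ≤ 1.73) ≈ 2 · 0.21015 = 0.42030 ≈ 0.4203.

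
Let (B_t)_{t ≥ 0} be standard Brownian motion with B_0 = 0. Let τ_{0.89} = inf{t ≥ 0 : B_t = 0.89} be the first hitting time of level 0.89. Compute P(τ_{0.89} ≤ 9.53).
P(τ_{0.89} ≤ 9.53) = 2(1 − Φ(0.89/√9.53)) = 2(1 − Φ(0.2883)) ≈ 0.7731

By the reflection principle for standard BM, P(τ_b ≤ t) = 2 · P(B_t ≥ b). Since B_t ~ N(0, t), P(B_t ≥ 0.89) = 1 − Φ(0.89/√t) = 1 − Φ(0.89/√9.53) = 1 − Φ(0.2883) ≈ 0.38656. Doubling: P(τ_{0.89} ≤ 9.53) ≈ 2 · 0.38656 = 0.77312 ≈ 0.7731.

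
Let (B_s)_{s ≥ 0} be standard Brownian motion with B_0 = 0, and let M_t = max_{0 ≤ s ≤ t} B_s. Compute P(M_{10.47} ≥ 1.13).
P(M_{10.47} ≥ 1.13) = 2·P(B_{10.47} ≥ 1.13) = 2(1 − Φ(1.13/√10.47)) ≈ 0.7269

By the reflection principle for Brownian motion, P(M_t ≥ a) = 2 · P(B_t ≥ a) for a ≥ 0. Since B_t ~ N(0, t), P(B_t ≥ 1.13) = 1 − Φ(1.13/√t) = 1 − Φ(1.13/√10.47) = 1 − Φ(0.3492). So
  P(M_{10.47} ≥ 1.13) = 2(1 − Φ(0.3492)) ≈ 0.7269.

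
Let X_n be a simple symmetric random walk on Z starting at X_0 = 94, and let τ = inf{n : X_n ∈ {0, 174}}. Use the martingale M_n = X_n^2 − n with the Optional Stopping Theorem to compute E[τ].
E[τ] = 7520

M_n = X_n^2 − n is a martingale (since E[X_{n+1}^2 | F_n] = X_n^2 + 1). By OST (τ has finite mean in a bounded region), E[M_τ] = E[M_0] = X_0^2 − 0 = 94^2 = 8836. Also E[M_τ] = E[X_τ^2] − E[τ]. The walk exits at 0 or 174, with P(hit 174 first) = 94/174, so E[X_τ^2] = 174^2 · 94/174 + 0 = 16356. Thus E[τ] = E[X_τ^2] − E[M_τ] = 16356 − 8836 = 7520 = 94(174 − 94) = 7520.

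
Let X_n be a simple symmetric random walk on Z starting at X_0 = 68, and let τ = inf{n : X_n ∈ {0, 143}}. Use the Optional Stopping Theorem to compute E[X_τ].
E[X_τ] = 68

X_n is a martingale and τ is a bounded-mean stopping time (indeed τ is finite a.s. with bounded expectation since the walk is in a bounded region). By the OST, E[X_τ] = E[X_0] = 68. Equivalently: E[X_τ] = 143 · P(hit 143 first) + 0 · P(hit 0 first) = 143 · (68/143) = 68.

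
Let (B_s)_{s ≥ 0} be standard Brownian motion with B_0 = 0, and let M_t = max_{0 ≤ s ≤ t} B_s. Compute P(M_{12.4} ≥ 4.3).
P(M_{12.4} ≥ 4.3) = 2·P(B_{12.4} ≥ 4.3) = 2(1 − Φ(4.3/√12.4)) ≈ 0.2220

By the reflection principle for Brownian motion, P(M_t ≥ a) = 2 · P(B_t ≥ a) for a ≥ 0. Since B_t ~ N(0, t), P(B_t ≥ 4.3) = 1 − Φ(4.3/√t) = 1 − Φ(4.3/√12.4) = 1 − Φ(1.2211). So
  P(M_{12.4} ≥ 4.3) = 2(1 − Φ(1.2211)) ≈ 0.2220.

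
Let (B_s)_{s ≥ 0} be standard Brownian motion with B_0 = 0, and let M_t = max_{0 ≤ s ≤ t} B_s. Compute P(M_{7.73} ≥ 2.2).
P(M_{7.73} ≥ 2.2) = 2·P(B_{7.73} ≥ 2.2) = 2(1 − Φ(2.2/√7.73)) ≈ 0.4288

By the reflection principle for Brownian motion, P(M_t ≥ a) = 2 · P(B_t ≥ a) for a ≥ 0. Since B_t ~ N(0, t), P(B_t ≥ 2.2) = 1 − Φ(2.2/√t) = 1 − Φ(2.2/√7.73) = 1 − Φ(0.7913). So
  P(M_{7.73} ≥ 2.2) = 2(1 − Φ(0.7913)) ≈ 0.4288.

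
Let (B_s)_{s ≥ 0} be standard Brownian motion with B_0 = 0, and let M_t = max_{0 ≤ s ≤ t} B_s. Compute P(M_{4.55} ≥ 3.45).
P(M_{4.55} ≥ 3.45) = 2·P(B_{4.55} ≥ 3.45) = 2(1 − Φ(3.45/√4.55)) ≈ 0.1058

By the reflection principle for Brownian motion, P(M_t ≥ a) = 2 · P(B_t ≥ a) for a ≥ 0. Since B_t ~ N(0, t), P(B_t ≥ 3.45) = 1 − Φ(3.45/√t) = 1 − Φ(3.45/√4.55) = 1 − Φ(1.6174). So
  P(M_{4.55} ≥ 3.45) = 2(1 − Φ(1.6174)) ≈ 0.1058.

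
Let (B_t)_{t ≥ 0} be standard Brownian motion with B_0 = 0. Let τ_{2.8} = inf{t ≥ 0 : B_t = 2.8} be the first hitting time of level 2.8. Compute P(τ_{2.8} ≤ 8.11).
P(τ_{2.8} ≤ 8.11) = 2(1 − Φ(2.8/√8.11)) = 2(1 − Φ(0.9832)) ≈ 0.3255

By the reflection principle for standard BM, P(τ_b ≤ t) = 2 · P(B_t ≥ b). Since B_t ~ N(0, t), P(B_t ≥ 2.8) = 1 − Φ(2.8/√t) = 1 − Φ(2.8/√8.11) = 1 − Φ(0.9832) ≈ 0.16275. Doubling: P(τ_{2.8} ≤ 8.11) ≈ 2 · 0.16275 = 0.32550 ≈ 0.3255.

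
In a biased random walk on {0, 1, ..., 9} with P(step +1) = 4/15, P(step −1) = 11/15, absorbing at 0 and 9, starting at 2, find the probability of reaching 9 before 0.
P(hit 9 before 0) = (1 − (11/4)^2) / (1 − (11/4)^9) = 245760/336812221

Let u_k denote P(reach 9 before 0 | start at k). Boundary: u_0 = 0, u_9 = 1. Recurrence: u_k = 4/15·u_{k+1} + 11/15·u_{k-1} for 1 ≤ k ≤ 8. Try u_k = A + B·r^k with r = q/p = (11/15)/(4/15) = 11/4. Substitution satisfies the recurrence; boundary conditions give:
  u_k = (1 − r^k) / (1 − r^N) = (1 − (11/4)^2) / (1 − (11/4)^9) = 245760/336812221.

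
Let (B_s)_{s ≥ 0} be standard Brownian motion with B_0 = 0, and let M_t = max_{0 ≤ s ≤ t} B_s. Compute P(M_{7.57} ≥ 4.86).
P(M_{7.57} ≥ 4.86) = 2·P(B_{7.57} ≥ 4.86) = 2(1 − Φ(4.86/√7.57)) ≈ 0.0773

By the reflection principle for Brownian motion, P(M_t ≥ a) = 2 · P(B_t ≥ a) for a ≥ 0. Since B_t ~ N(0, t), P(B_t ≥ 4.86) = 1 − Φ(4.86/√t) = 1 − Φ(4.86/√7.57) = 1 − Φ(1.7664). So
  P(M_{7.57} ≥ 4.86) = 2(1 − Φ(1.7664)) ≈ 0.0773.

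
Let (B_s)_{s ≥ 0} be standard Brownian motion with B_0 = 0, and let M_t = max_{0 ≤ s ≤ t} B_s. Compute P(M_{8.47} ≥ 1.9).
P(M_{8.47} ≥ 1.9) = 2·P(B_{8.47} ≥ 1.9) = 2(1 − Φ(1.9/√8.47)) ≈ 0.5139

By the reflection principle for Brownian motion, P(M_t ≥ a) = 2 · P(B_t ≥ a) for a ≥ 0. Since B_t ~ N(0, t), P(B_t ≥ 1.9) = 1 − Φ(1.9/√t) = 1 − Φ(1.9/√8.47) = 1 − Φ(0.6528). So
  P(M_{8.47} ≥ 1.9) = 2(1 − Φ(0.6528)) ≈ 0.5139.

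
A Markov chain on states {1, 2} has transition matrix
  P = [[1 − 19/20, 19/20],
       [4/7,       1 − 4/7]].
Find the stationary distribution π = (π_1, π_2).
π_1 = 80/213, π_2 = 133/213

Solve πP = π with π_1 + π_2 = 1. From πP = π: π_1 · (1 − 19/20) + π_2 · 4/7 = π_1 ⇒ π_2 · 4/7 = π_1 · 19/20 ⇒ π_2/π_1 = (19/20)/(4/7) = 133/80. Together with π_1 + π_2 = 1:
  π_1 = (4/7)/(19/20 + 4/7) = (4/7)/(213/140) = 80/213,
  π_2 = (19/20)/(19/20 + 4/7) = (19/20)/(213/140) = 133/213.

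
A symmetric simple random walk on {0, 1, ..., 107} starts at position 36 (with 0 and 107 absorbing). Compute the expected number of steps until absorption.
E[τ | X_0 = 36] = 2556

Let v_k = E[τ | X_0 = k]. Boundary: v_0 = v_107 = 0. Recurrence: v_k = 1 + (v_{k-1} + v_{k+1})/2 for 1 ≤ k ≤ 106. The particular solution to v_k − (v_{k-1} + v_{k+1})/2 = 1 is v_k = −k^2. Adding homogeneous solution A + B k and matching boundaries gives v_k = k (107 − k). Substituting k = 36: v_36 = 36 · 71 = 2556.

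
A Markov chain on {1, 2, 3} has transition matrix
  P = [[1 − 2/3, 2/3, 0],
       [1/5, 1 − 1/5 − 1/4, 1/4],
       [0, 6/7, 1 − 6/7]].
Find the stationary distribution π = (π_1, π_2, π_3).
π = (36/191, 120/191, 35/191)

This is a birth-death chain on three states, which satisfies detailed balance: π_1 · P_{12} = π_2 · P_{21} and π_2 · P_{23} = π_3 · P_{32}.
From π_1 · 2/3 = π_2 · 1/5: π_2/π_1 = (2/3)/(1/5) = 10/3.
From π_2 · 1/4 = π_3 · 6/7: π_3/π_2 = (1/4)/(6/7) = 7/24.
Take π_1 proportional to 1; then unnormalized π = (1, 10/3, 35/36). Normalize by dividing by the sum 191/36:
  π = (36/191, 120/191, 35/191).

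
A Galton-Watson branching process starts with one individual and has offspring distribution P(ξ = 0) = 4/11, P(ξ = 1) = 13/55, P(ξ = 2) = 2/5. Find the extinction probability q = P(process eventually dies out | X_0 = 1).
q = 10/11

The pgf is f(s) = 4/11 + 13/55·s + 2/5·s². The extinction probability q is the smallest fixed point of f in [0, 1]. Setting s = f(s):
  2/5·s² + (13/55 − 1)·s + 4/11 = 0
  2/5·s² − (4/11 + 2/5)·s + 4/11 = 0
which factors as (s − 1)·(2/5·s − 4/11) = 0, giving roots s = 1 and s = (4/11)/(2/5) = 10/11.
Mean offspring μ = 13/55 + 2·2/5 = 57/55 > 1 (supercritical), so q < 1. The extinction probability is the smaller root: q = (4/11)/(2/5) = 10/11.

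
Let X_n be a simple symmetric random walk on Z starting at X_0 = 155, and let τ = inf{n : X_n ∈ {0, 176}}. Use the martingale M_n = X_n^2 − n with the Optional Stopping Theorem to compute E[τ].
E[τ] = 3255

M_n = X_n^2 − n is a martingale (since E[X_{n+1}^2 | F_n] = X_n^2 + 1). By OST (τ has finite mean in a bounded region), E[M_τ] = E[M_0] = X_0^2 − 0 = 155^2 = 24025. Also E[M_τ] = E[X_τ^2] − E[τ]. The walk exits at 0 or 176, with P(hit 176 first) = 155/176, so E[X_τ^2] = 176^2 · 155/176 + 0 = 27280. Thus E[τ] = E[X_τ^2] − E[M_τ] = 27280 − 24025 = 3255 = 155(176 − 155) = 3255.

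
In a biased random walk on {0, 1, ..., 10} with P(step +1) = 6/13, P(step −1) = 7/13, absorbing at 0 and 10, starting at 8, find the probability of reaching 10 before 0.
P(hit 10 before 0) = (1 − (7/6)^8) / (1 − (7/6)^10) = 11312820/17077621

Let u_k denote P(reach 10 before 0 | start at k). Boundary: u_0 = 0, u_10 = 1. Recurrence: u_k = 6/13·u_{k+1} + 7/13·u_{k-1} for 1 ≤ k ≤ 9. Try u_k = A + B·r^k with r = q/p = (7/13)/(6/13) = 7/6. Substitution satisfies the recurrence; boundary conditions give:
  u_k = (1 − r^k) / (1 − r^N) = (1 − (7/6)^8) / (1 − (7/6)^10) = 11312820/17077621.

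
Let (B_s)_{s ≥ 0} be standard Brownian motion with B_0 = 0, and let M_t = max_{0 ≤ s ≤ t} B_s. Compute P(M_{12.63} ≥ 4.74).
P(M_{12.63} ≥ 4.74) = 2·P(B_{12.63} ≥ 4.74) = 2(1 − Φ(4.74/√12.63)) ≈ 0.1823

By the reflection principle for Brownian motion, P(M_t ≥ a) = 2 · P(B_t ≥ a) for a ≥ 0. Since B_t ~ N(0, t), P(B_t ≥ 4.74) = 1 − Φ(4.74/√t) = 1 − Φ(4.74/√12.63) = 1 − Φ(1.3338). So
  P(M_{12.63} ≥ 4.74) = 2(1 − Φ(1.3338)) ≈ 0.1823.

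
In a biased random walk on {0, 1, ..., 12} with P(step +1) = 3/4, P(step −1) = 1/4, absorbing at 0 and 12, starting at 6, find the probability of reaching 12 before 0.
P(hit 12 before 0) = (1 − (1/3)^6) / (1 − (1/3)^12) = 729/730

Let u_k denote P(reach 12 before 0 | start at k). Boundary: u_0 = 0, u_12 = 1. Recurrence: u_k = 3/4·u_{k+1} + 1/4·u_{k-1} for 1 ≤ k ≤ 11. Try u_k = A + B·r^k with r = q/p = (1/4)/(3/4) = 1/3. Substitution satisfies the recurrence; boundary conditions give:
  u_k = (1 − r^k) / (1 − r^N) = (1 − (1/3)^6) / (1 − (1/3)^12) = 729/730.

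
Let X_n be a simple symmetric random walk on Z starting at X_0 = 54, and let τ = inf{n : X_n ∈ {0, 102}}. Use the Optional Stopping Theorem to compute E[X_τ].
E[X_τ] = 54

X_n is a martingale and τ is a bounded-mean stopping time (indeed τ is finite a.s. with bounded expectation since the walk is in a bounded region). By the OST, E[X_τ] = E[X_0] = 54. Equivalently: E[X_τ] = 102 · P(hit 102 first) + 0 · P(hit 0 first) = 102 · (54/102) = 54.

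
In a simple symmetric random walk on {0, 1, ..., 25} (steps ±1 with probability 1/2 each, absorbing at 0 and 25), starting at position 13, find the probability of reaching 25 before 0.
P(hit 25 before 0) = 13/25

Let u_k = P(hit 25 before 0 | start at k). Then u_0 = 0, u_25 = 1, and u_k = u_{k-1}/2 + u_{k+1}/2 for 1 ≤ k ≤ 24. This harmonic recurrence is solved by u_k = k/25, giving u_13 = 13/25.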